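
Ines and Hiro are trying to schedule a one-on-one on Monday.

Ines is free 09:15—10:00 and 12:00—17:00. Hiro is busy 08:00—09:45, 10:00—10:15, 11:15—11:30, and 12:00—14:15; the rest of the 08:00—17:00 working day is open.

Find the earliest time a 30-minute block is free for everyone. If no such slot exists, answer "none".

14:15

Hiro free within 08:00–17:00: 09:45–10:00, 10:15–11:15, 11:30–12:00, 14:15–17:00.
Ines ∩ Hiro: 09:45–10:00, 14:15–17:00.
Windows ≥ 30 min: 14:15–17:00.
Earliest such window starts at 14:15.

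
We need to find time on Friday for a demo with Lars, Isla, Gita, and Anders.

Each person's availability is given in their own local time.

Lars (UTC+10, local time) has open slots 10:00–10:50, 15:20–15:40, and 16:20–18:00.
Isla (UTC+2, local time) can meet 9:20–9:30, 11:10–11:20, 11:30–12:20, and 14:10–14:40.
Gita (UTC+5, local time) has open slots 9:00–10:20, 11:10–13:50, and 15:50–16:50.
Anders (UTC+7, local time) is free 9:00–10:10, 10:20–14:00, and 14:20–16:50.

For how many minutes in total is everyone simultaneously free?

10 minutes

Lars → UTC: 00:00–00:50, 05:20–05:40, 06:20–08:00.
Isla → UTC: 07:20–07:30, 09:10–09:20, 09:30–10:20, 12:10–12:40.
Gita → UTC: 04:00–05:20, 06:10–08:50, 10:50–11:50.
Anders → UTC: 02:00–03:10, 03:20–07:00, 07:20–09:50.
Lars ∩ Isla: 07:20–07:30.
Lars ∩ Isla ∩ Gita: 07:20–07:30.
Lars ∩ Isla ∩ Gita ∩ Anders: 07:20–07:30.
Total common minutes: 10.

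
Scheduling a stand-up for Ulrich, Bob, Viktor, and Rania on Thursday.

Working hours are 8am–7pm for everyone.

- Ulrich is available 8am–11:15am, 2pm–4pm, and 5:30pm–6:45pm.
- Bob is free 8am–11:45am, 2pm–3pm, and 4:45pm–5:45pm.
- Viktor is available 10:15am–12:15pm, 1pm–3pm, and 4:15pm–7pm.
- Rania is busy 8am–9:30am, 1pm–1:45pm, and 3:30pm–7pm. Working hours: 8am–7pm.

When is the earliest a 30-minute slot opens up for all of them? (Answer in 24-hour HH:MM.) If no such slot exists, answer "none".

10:15

Rania free within 08:00–19:00: 09:30–13:00, 13:45–15:30.
Ulrich ∩ Bob: 08:00–11:15, 14:00–15:00, 17:30–17:45.
Ulrich ∩ Bob ∩ Viktor: 10:15–11:15, 14:00–15:00, 17:30–17:45.
Ulrich ∩ Bob ∩ Viktor ∩ Rania: 10:15–11:15, 14:00–15:00.
Windows ≥ 30 min: 10:15–11:15, 14:00–15:00.
Earliest such window starts at 10:15.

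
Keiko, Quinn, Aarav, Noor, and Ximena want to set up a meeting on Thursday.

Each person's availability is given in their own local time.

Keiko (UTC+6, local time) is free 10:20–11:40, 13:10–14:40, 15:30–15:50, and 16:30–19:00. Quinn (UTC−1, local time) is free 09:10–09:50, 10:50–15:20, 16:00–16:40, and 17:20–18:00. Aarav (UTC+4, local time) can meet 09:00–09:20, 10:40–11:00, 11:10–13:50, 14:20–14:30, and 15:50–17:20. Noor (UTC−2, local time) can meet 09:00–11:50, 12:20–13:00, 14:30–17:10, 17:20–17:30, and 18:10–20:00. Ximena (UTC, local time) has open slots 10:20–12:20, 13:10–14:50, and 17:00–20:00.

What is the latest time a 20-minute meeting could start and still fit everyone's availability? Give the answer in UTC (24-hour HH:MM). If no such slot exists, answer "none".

Keiko → UTC: 04:20–05:40, 07:10–08:40, 09:30–09:50, 10:30–13:00.
Quinn → UTC: 10:10–10:50, 11:50–16:20, 17:00–17:40, 18:20–19:00.
Aarav → UTC: 05:00–05:20, 06:40–07:00, 07:10–09:50, 10:20–10:30, 11:50–13:20.
Noor → UTC: 11:00–13:50, 14:20–15:00, 16:30–19:10, 19:20–19:30, 20:10–22:00.
Ximena → UTC: 10:20–12:20, 13:10–14:50, 17:00–20:00.
Keiko ∩ Quinn: 10:30–10:50, 11:50–13:00.
Keiko ∩ Quinn ∩ Aarav: 11:50–13:00.
Keiko ∩ Quinn ∩ Aarav ∩ Noor: 11:50–13:00.
Keiko ∩ Quinn ∩ Aarav ∩ Noor ∩ Ximena: 11:50–12:20.
Windows ≥ 20 min: 11:50–12:20.
Latest start in the last window 11:50–12:20 is 12:20 − 20 min = 12:00.

12:00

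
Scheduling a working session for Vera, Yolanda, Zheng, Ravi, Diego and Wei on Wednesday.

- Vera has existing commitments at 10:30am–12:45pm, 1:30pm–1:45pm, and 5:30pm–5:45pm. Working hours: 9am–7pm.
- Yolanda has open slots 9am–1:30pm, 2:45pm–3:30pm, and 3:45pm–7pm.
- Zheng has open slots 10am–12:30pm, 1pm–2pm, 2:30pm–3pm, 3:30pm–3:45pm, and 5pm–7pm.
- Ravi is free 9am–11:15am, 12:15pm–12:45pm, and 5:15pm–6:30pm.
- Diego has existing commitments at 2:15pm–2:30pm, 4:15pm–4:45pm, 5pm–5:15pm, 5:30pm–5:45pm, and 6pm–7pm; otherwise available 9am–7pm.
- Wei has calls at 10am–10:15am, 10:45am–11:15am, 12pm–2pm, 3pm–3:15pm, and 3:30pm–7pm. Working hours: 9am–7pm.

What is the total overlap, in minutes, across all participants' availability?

Vera free within 09:00–19:00: 09:00–10:30, 12:45–13:30, 13:45–17:30, 17:45–19:00.
Diego free within 09:00–19:00: 09:00–14:15, 14:30–16:15, 16:45–17:00, 17:15–17:30, 17:45–18:00.
Wei free within 09:00–19:00: 09:00–10:00, 10:15–10:45, 11:15–12:00, 14:00–15:00, 15:15–15:30.
Vera ∩ Yolanda: 09:00–10:30, 12:45–13:30, 14:45–15:30, 15:45–17:30, 17:45–19:00.
Vera ∩ Yolanda ∩ Zheng: 10:00–10:30, 13:00–13:30, 14:45–15:00, 17:00–17:30, 17:45–19:00.
Vera ∩ Yolanda ∩ Zheng ∩ Ravi: 10:00–10:30, 17:15–17:30, 17:45–18:30.
Vera ∩ Yolanda ∩ Zheng ∩ Ravi ∩ Diego: 10:00–10:30, 17:15–17:30, 17:45–18:00.
Vera ∩ Yolanda ∩ Zheng ∩ Ravi ∩ Diego ∩ Wei: 10:15–10:30.
Total common minutes: 15.

15 minutes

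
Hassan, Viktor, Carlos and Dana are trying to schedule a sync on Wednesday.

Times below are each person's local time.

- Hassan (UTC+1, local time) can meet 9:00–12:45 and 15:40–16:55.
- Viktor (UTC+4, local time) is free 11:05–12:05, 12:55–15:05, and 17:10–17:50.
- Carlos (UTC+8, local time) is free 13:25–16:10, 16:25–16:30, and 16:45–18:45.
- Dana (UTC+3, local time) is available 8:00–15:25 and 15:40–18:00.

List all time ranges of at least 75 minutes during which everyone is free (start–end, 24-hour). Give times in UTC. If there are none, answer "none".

Hassan → UTC: 08:00–11:45, 14:40–15:55.
Viktor → UTC: 07:05–08:05, 08:55–11:05, 13:10–13:50.
Carlos → UTC: 05:25–08:10, 08:25–08:30, 08:45–10:45.
Dana → UTC: 05:00–12:25, 12:40–15:00.
Hassan ∩ Viktor: 08:00–08:05, 08:55–11:05.
Hassan ∩ Viktor ∩ Carlos: 08:00–08:05, 08:55–10:45.
Hassan ∩ Viktor ∩ Carlos ∩ Dana: 08:00–08:05, 08:55–10:45.
Windows ≥ 75 min: 08:55–10:45.

08:55–10:45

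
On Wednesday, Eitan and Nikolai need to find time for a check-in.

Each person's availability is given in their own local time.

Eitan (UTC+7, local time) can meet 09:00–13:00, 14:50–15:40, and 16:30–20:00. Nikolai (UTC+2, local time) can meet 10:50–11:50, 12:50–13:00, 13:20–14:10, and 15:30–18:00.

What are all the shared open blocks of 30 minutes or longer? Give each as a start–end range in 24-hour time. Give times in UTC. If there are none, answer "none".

Eitan → UTC: 02:00–06:00, 07:50–08:40, 09:30–13:00.
Nikolai → UTC: 08:50–09:50, 10:50–11:00, 11:20–12:10, 13:30–16:00.
Eitan ∩ Nikolai: 09:30–09:50, 10:50–11:00, 11:20–12:10.
Windows ≥ 30 min: 11:20–12:10.

11:20–12:10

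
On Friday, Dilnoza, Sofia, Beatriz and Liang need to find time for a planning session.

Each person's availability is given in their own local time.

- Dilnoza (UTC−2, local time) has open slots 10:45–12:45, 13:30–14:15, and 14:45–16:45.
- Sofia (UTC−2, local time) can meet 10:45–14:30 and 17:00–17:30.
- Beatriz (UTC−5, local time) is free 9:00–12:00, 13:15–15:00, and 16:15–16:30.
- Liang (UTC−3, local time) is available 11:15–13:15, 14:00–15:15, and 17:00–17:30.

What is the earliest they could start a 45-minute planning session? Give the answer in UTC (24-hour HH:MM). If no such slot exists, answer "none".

Dilnoza → UTC: 12:45–14:45, 15:30–16:15, 16:45–18:45.
Sofia → UTC: 12:45–16:30, 19:00–19:30.
Beatriz → UTC: 14:00–17:00, 18:15–20:00, 21:15–21:30.
Liang → UTC: 14:15–16:15, 17:00–18:15, 20:00–20:30.
Dilnoza ∩ Sofia: 12:45–14:45, 15:30–16:15.
Dilnoza ∩ Sofia ∩ Beatriz: 14:00–14:45, 15:30–16:15.
Dilnoza ∩ Sofia ∩ Beatriz ∩ Liang: 14:15–14:45, 15:30–16:15.
Windows ≥ 45 min: 15:30–16:15.
Earliest such window starts at 15:30.

15:30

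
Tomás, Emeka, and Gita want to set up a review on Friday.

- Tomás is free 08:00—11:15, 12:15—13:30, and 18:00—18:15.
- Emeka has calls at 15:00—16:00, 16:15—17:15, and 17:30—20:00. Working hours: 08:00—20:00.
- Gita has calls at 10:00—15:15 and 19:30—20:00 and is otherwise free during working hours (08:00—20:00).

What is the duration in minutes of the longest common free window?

120 minutes

Emeka free within 08:00–20:00: 08:00–15:00, 16:00–16:15, 17:15–17:30.
Gita free within 08:00–20:00: 08:00–10:00, 15:15–19:30.
Tomás ∩ Emeka: 08:00–11:15, 12:15–13:30.
Tomás ∩ Emeka ∩ Gita: 08:00–10:00.
Single common window of 120 minutes.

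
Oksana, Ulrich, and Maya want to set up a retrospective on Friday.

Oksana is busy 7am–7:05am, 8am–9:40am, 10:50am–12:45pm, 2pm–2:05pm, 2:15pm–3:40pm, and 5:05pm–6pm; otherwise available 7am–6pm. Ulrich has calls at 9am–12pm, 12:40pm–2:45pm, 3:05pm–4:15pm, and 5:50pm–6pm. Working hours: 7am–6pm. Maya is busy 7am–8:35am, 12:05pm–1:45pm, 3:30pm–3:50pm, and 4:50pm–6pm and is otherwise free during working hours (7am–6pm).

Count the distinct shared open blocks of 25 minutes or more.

Oksana free within 07:00–18:00: 07:05–08:00, 09:40–10:50, 12:45–14:00, 14:05–14:15, 15:40–17:05.
Ulrich free within 07:00–18:00: 07:00–09:00, 12:00–12:40, 14:45–15:05, 16:15–17:50.
Maya free within 07:00–18:00: 08:35–12:05, 13:45–15:30, 15:50–16:50.
Oksana ∩ Ulrich: 07:05–08:00, 16:15–17:05.
Oksana ∩ Ulrich ∩ Maya: 16:15–16:50.
Windows ≥ 25 min: 16:15–16:50.
That's 1 window.

1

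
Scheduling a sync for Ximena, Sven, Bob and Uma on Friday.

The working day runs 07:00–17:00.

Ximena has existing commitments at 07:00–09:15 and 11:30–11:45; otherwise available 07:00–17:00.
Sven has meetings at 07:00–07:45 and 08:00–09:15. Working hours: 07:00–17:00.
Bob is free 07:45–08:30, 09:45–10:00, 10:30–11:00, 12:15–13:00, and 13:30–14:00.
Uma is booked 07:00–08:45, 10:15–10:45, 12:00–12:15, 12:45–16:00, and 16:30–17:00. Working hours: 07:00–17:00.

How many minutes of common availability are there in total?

Ximena free within 07:00–17:00: 09:15–11:30, 11:45–17:00.
Sven free within 07:00–17:00: 07:45–08:00, 09:15–17:00.
Uma free within 07:00–17:00: 08:45–10:15, 10:45–12:00, 12:15–12:45, 16:00–16:30.
Ximena ∩ Sven: 09:15–11:30, 11:45–17:00.
Ximena ∩ Sven ∩ Bob: 09:45–10:00, 10:30–11:00, 12:15–13:00, 13:30–14:00.
Ximena ∩ Sven ∩ Bob ∩ Uma: 09:45–10:00, 10:45–11:00, 12:15–12:45.
Total common minutes: 15 + 15 + 30 = 60.

60 minutes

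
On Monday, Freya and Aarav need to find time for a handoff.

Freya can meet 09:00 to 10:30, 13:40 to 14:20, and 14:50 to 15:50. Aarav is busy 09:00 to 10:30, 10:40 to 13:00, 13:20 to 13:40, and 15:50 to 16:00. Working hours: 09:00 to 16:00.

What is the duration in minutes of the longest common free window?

Aarav free within 09:00–16:00: 10:30–10:40, 13:00–13:20, 13:40–15:50.
Freya ∩ Aarav: 13:40–14:20, 14:50–15:50.
Common window lengths: 40, 60 min; longest is 60.

60 minutes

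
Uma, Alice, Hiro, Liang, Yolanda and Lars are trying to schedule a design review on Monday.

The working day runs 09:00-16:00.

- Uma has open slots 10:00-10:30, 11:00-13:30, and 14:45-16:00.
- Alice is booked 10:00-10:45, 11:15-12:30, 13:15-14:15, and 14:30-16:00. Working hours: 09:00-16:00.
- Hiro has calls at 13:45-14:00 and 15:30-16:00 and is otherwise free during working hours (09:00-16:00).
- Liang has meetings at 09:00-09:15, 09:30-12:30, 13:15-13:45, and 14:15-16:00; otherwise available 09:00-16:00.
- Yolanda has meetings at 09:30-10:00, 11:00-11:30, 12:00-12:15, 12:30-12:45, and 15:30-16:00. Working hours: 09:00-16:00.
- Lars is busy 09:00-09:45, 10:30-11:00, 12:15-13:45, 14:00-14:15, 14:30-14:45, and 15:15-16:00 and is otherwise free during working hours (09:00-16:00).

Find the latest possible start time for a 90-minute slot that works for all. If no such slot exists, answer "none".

none

Alice free within 09:00–16:00: 09:00–10:00, 10:45–11:15, 12:30–13:15, 14:15–14:30.
Hiro free within 09:00–16:00: 09:00–13:45, 14:00–15:30.
Liang free within 09:00–16:00: 09:15–09:30, 12:30–13:15, 13:45–14:15.
Yolanda free within 09:00–16:00: 09:00–09:30, 10:00–11:00, 11:30–12:00, 12:15–12:30, 12:45–15:30.
Lars free within 09:00–16:00: 09:45–10:30, 11:00–12:15, 13:45–14:00, 14:15–14:30, 14:45–15:15.
Uma ∩ Alice: 11:00–11:15, 12:30–13:15.
Uma ∩ Alice ∩ Hiro: 11:00–11:15, 12:30–13:15.
Uma ∩ Alice ∩ Hiro ∩ Liang: 12:30–13:15.
Uma ∩ Alice ∩ Hiro ∩ Liang ∩ Yolanda: 12:45–13:15.
Uma ∩ Alice ∩ Hiro ∩ Liang ∩ Yolanda ∩ Lars: (none).
Windows ≥ 90 min: (none).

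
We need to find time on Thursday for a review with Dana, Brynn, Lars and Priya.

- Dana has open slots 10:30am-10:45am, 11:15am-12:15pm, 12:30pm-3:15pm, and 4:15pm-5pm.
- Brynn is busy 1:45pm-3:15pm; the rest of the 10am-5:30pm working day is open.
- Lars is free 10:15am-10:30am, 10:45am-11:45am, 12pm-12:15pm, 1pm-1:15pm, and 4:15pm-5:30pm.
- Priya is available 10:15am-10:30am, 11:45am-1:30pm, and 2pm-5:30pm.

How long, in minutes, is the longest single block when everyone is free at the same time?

45 minutes

Brynn free within 10:00–17:30: 10:00–13:45, 15:15–17:30.
Dana ∩ Brynn: 10:30–10:45, 11:15–12:15, 12:30–13:45, 16:15–17:00.
Dana ∩ Brynn ∩ Lars: 11:15–11:45, 12:00–12:15, 13:00–13:15, 16:15–17:00.
Dana ∩ Brynn ∩ Lars ∩ Priya: 12:00–12:15, 13:00–13:15, 16:15–17:00.
Common window lengths: 15, 15, 45 min; longest is 45.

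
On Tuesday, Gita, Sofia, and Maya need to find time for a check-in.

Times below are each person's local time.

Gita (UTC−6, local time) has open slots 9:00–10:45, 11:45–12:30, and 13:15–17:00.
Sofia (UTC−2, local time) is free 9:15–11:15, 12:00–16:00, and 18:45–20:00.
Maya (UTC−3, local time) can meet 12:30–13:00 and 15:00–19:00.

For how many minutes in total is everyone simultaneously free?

Gita → UTC: 15:00–16:45, 17:45–18:30, 19:15–23:00.
Sofia → UTC: 11:15–13:15, 14:00–18:00, 20:45–22:00.
Maya → UTC: 15:30–16:00, 18:00–22:00.
Gita ∩ Sofia: 15:00–16:45, 17:45–18:00, 20:45–22:00.
Gita ∩ Sofia ∩ Maya: 15:30–16:00, 20:45–22:00.
Total common minutes: 30 + 75 = 105.

105 minutes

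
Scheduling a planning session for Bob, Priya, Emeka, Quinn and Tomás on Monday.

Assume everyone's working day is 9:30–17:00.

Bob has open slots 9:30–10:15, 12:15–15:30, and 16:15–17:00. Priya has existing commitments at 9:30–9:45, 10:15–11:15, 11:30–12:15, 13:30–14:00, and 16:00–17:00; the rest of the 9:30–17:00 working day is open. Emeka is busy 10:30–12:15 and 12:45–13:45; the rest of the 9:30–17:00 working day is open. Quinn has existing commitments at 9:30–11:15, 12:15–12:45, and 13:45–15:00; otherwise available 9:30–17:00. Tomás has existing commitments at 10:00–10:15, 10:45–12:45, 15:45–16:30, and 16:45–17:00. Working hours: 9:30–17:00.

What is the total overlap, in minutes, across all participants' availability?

30 minutes

Priya free within 09:30–17:00: 09:45–10:15, 11:15–11:30, 12:15–13:30, 14:00–16:00.
Emeka free within 09:30–17:00: 09:30–10:30, 12:15–12:45, 13:45–17:00.
Quinn free within 09:30–17:00: 11:15–12:15, 12:45–13:45, 15:00–17:00.
Tomás free within 09:30–17:00: 09:30–10:00, 10:15–10:45, 12:45–15:45, 16:30–16:45.
Bob ∩ Priya: 09:45–10:15, 12:15–13:30, 14:00–15:30.
Bob ∩ Priya ∩ Emeka: 09:45–10:15, 12:15–12:45, 14:00–15:30.
Bob ∩ Priya ∩ Emeka ∩ Quinn: 15:00–15:30.
Bob ∩ Priya ∩ Emeka ∩ Quinn ∩ Tomás: 15:00–15:30.
Total common minutes: 30.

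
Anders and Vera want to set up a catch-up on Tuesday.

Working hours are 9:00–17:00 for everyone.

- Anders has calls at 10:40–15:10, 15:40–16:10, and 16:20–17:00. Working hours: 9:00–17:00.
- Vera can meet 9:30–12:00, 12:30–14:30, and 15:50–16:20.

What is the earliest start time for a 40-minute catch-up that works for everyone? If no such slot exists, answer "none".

09:30

Anders free within 09:00–17:00: 09:00–10:40, 15:10–15:40, 16:10–16:20.
Anders ∩ Vera: 09:30–10:40, 16:10–16:20.
Windows ≥ 40 min: 09:30–10:40.
Earliest such window starts at 09:30.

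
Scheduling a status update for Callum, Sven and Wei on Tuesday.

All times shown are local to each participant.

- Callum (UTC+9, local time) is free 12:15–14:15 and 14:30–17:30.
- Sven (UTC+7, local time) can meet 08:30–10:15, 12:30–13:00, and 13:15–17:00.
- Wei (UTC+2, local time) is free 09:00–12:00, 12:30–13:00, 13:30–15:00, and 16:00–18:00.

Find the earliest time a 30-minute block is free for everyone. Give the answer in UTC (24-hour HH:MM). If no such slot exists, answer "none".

07:00

Callum → UTC: 03:15–05:15, 05:30–08:30.
Sven → UTC: 01:30–03:15, 05:30–06:00, 06:15–10:00.
Wei → UTC: 07:00–10:00, 10:30–11:00, 11:30–13:00, 14:00–16:00.
Callum ∩ Sven: 05:30–06:00, 06:15–08:30.
Callum ∩ Sven ∩ Wei: 07:00–08:30.
Windows ≥ 30 min: 07:00–08:30.
Earliest such window starts at 07:00.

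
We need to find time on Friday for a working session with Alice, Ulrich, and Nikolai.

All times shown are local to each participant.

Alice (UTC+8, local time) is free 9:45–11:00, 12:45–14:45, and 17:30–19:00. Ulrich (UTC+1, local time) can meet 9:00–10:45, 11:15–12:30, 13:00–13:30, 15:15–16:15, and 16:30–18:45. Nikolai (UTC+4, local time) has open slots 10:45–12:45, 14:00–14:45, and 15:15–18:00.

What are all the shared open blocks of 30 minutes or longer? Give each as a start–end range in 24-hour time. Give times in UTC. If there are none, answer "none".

Alice → UTC: 01:45–03:00, 04:45–06:45, 09:30–11:00.
Ulrich → UTC: 08:00–09:45, 10:15–11:30, 12:00–12:30, 14:15–15:15, 15:30–17:45.
Nikolai → UTC: 06:45–08:45, 10:00–10:45, 11:15–14:00.
Alice ∩ Ulrich: 09:30–09:45, 10:15–11:00.
Alice ∩ Ulrich ∩ Nikolai: 10:15–10:45.
Windows ≥ 30 min: 10:15–10:45.

10:15–10:45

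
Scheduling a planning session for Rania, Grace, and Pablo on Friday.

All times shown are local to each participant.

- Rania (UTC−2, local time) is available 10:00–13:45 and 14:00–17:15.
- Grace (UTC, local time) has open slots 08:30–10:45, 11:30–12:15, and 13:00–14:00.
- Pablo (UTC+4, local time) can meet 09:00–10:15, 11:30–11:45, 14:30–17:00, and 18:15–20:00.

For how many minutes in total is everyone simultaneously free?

15 minutes

Rania → UTC: 12:00–15:45, 16:00–19:15.
Grace → UTC: 08:30–10:45, 11:30–12:15, 13:00–14:00.
Pablo → UTC: 05:00–06:15, 07:30–07:45, 10:30–13:00, 14:15–16:00.
Rania ∩ Grace: 12:00–12:15, 13:00–14:00.
Rania ∩ Grace ∩ Pablo: 12:00–12:15.
Total common minutes: 15.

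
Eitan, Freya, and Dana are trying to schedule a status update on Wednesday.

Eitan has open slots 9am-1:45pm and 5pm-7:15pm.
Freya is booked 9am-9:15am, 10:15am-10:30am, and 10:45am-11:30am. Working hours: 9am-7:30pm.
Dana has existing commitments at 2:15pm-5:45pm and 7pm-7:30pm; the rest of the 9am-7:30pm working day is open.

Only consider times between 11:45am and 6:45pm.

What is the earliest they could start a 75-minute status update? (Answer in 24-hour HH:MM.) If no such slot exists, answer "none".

11:45

Freya free within 09:00–19:30: 09:15–10:15, 10:30–10:45, 11:30–19:30.
Dana free within 09:00–19:30: 09:00–14:15, 17:45–19:00.
Eitan ∩ Freya: 09:15–10:15, 10:30–10:45, 11:30–13:45, 17:00–19:15.
Eitan ∩ Freya ∩ Dana: 09:15–10:15, 10:30–10:45, 11:30–13:45, 17:45–19:00.
Restricted to 11:45–18:45: 11:45–13:45, 17:45–18:45.
Windows ≥ 75 min: 11:45–13:45.
Earliest such window starts at 11:45.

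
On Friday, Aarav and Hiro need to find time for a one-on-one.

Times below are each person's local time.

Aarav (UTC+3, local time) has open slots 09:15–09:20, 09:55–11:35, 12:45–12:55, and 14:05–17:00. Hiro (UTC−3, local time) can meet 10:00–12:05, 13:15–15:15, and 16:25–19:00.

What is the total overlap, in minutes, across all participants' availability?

60 minutes

Aarav → UTC: 06:15–06:20, 06:55–08:35, 09:45–09:55, 11:05–14:00.
Hiro → UTC: 13:00–15:05, 16:15–18:15, 19:25–22:00.
Aarav ∩ Hiro: 13:00–14:00.
Total common minutes: 60.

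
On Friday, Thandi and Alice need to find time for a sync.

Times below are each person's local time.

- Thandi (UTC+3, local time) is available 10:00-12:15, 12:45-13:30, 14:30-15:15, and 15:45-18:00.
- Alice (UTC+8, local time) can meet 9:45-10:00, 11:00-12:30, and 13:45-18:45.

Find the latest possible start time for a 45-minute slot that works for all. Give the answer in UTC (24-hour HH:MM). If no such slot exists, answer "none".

Thandi → UTC: 07:00–09:15, 09:45–10:30, 11:30–12:15, 12:45–15:00.
Alice → UTC: 01:45–02:00, 03:00–04:30, 05:45–10:45.
Thandi ∩ Alice: 07:00–09:15, 09:45–10:30.
Windows ≥ 45 min: 07:00–09:15, 09:45–10:30.
Latest start in the last window 09:45–10:30 is 10:30 − 45 min = 09:45.

09:45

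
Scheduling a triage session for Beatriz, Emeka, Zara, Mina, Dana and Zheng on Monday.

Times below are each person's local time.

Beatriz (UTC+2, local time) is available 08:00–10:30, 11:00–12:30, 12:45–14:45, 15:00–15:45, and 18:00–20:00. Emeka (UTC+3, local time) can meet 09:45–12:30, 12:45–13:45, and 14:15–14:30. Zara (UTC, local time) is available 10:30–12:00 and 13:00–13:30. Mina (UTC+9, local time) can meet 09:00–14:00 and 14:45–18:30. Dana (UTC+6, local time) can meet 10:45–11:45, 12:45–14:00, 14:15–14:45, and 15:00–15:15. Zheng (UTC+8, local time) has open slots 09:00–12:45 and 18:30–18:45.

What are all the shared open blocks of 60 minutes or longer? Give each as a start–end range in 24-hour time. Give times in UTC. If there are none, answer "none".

none

Beatriz → UTC: 06:00–08:30, 09:00–10:30, 10:45–12:45, 13:00–13:45, 16:00–18:00.
Emeka → UTC: 06:45–09:30, 09:45–10:45, 11:15–11:30.
Zara → UTC: 10:30–12:00, 13:00–13:30.
Mina → UTC: 00:00–05:00, 05:45–09:30.
Dana → UTC: 04:45–05:45, 06:45–08:00, 08:15–08:45, 09:00–09:15.
Zheng → UTC: 01:00–04:45, 10:30–10:45.
Beatriz ∩ Emeka: 06:45–08:30, 09:00–09:30, 09:45–10:30, 11:15–11:30.
Beatriz ∩ Emeka ∩ Zara: 11:15–11:30.
Beatriz ∩ Emeka ∩ Zara ∩ Mina: (none).
Beatriz ∩ Emeka ∩ Zara ∩ Mina ∩ Dana: (none).
Beatriz ∩ Emeka ∩ Zara ∩ Mina ∩ Dana ∩ Zheng: (none).
Windows ≥ 60 min: (none).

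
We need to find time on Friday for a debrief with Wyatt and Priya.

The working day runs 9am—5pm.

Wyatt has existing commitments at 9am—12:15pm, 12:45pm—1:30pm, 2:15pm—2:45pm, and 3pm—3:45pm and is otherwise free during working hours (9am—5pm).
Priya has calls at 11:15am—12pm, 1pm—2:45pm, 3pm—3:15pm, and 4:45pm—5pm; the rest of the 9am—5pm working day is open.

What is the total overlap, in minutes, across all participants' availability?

105 minutes

Wyatt free within 09:00–17:00: 12:15–12:45, 13:30–14:15, 14:45–15:00, 15:45–17:00.
Priya free within 09:00–17:00: 09:00–11:15, 12:00–13:00, 14:45–15:00, 15:15–16:45.
Wyatt ∩ Priya: 12:15–12:45, 14:45–15:00, 15:45–16:45.
Total common minutes: 30 + 15 + 60 = 105.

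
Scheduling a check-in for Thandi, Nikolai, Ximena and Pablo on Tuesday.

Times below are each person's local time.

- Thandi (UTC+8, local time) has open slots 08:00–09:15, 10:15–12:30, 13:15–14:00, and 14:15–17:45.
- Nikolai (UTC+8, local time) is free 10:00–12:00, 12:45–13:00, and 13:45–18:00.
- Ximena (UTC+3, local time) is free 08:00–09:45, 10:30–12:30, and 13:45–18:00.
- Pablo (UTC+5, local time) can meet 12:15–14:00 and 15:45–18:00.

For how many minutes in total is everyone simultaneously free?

Thandi → UTC: 00:00–01:15, 02:15–04:30, 05:15–06:00, 06:15–09:45.
Nikolai → UTC: 02:00–04:00, 04:45–05:00, 05:45–10:00.
Ximena → UTC: 05:00–06:45, 07:30–09:30, 10:45–15:00.
Pablo → UTC: 07:15–09:00, 10:45–13:00.
Thandi ∩ Nikolai: 02:15–04:00, 05:45–06:00, 06:15–09:45.
Thandi ∩ Nikolai ∩ Ximena: 05:45–06:00, 06:15–06:45, 07:30–09:30.
Thandi ∩ Nikolai ∩ Ximena ∩ Pablo: 07:30–09:00.
Total common minutes: 90.

90 minutes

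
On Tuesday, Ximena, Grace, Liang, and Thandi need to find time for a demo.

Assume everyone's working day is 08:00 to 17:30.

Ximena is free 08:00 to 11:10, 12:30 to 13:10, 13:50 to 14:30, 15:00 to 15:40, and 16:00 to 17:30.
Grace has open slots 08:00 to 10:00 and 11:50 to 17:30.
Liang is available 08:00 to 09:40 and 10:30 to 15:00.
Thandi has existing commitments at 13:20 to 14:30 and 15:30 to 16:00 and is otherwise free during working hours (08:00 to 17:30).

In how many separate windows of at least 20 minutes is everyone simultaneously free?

2

Thandi free within 08:00–17:30: 08:00–13:20, 14:30–15:30, 16:00–17:30.
Ximena ∩ Grace: 08:00–10:00, 12:30–13:10, 13:50–14:30, 15:00–15:40, 16:00–17:30.
Ximena ∩ Grace ∩ Liang: 08:00–09:40, 12:30–13:10, 13:50–14:30.
Ximena ∩ Grace ∩ Liang ∩ Thandi: 08:00–09:40, 12:30–13:10.
Windows ≥ 20 min: 08:00–09:40, 12:30–13:10.
That's 2 windows.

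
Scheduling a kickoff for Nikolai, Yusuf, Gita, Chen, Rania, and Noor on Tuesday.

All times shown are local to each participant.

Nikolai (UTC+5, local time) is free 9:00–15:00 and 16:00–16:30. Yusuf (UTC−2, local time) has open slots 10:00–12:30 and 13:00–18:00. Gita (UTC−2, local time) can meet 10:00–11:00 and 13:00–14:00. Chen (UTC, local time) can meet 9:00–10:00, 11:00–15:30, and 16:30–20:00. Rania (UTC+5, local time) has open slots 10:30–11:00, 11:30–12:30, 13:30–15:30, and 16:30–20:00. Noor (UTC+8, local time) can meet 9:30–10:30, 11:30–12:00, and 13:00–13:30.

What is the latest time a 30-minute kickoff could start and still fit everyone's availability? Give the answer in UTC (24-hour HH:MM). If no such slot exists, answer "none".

none

Nikolai → UTC: 04:00–10:00, 11:00–11:30.
Yusuf → UTC: 12:00–14:30, 15:00–20:00.
Gita → UTC: 12:00–13:00, 15:00–16:00.
Chen → UTC: 09:00–10:00, 11:00–15:30, 16:30–20:00.
Rania → UTC: 05:30–06:00, 06:30–07:30, 08:30–10:30, 11:30–15:00.
Noor → UTC: 01:30–02:30, 03:30–04:00, 05:00–05:30.
Nikolai ∩ Yusuf: (none).
Nikolai ∩ Yusuf ∩ Gita: (none).
Nikolai ∩ Yusuf ∩ Gita ∩ Chen: (none).
Nikolai ∩ Yusuf ∩ Gita ∩ Chen ∩ Rania: (none).
Nikolai ∩ Yusuf ∩ Gita ∩ Chen ∩ Rania ∩ Noor: (none).
Windows ≥ 30 min: (none).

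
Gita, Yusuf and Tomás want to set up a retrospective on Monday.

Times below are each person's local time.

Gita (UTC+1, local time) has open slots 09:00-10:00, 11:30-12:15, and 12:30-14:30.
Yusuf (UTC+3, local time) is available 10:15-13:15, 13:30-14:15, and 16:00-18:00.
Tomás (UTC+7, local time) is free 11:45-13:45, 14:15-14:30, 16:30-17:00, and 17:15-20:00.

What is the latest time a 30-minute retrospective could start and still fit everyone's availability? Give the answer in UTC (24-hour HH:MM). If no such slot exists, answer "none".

10:45

Gita → UTC: 08:00–09:00, 10:30–11:15, 11:30–13:30.
Yusuf → UTC: 07:15–10:15, 10:30–11:15, 13:00–15:00.
Tomás → UTC: 04:45–06:45, 07:15–07:30, 09:30–10:00, 10:15–13:00.
Gita ∩ Yusuf: 08:00–09:00, 10:30–11:15, 13:00–13:30.
Gita ∩ Yusuf ∩ Tomás: 10:30–11:15.
Windows ≥ 30 min: 10:30–11:15.
Latest start in the last window 10:30–11:15 is 11:15 − 30 min = 10:45.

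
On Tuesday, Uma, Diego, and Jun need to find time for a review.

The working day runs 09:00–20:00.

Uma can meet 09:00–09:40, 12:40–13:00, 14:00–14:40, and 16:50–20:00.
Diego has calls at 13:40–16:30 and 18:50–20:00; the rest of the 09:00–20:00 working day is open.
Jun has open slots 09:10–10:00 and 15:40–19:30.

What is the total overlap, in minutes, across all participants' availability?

Diego free within 09:00–20:00: 09:00–13:40, 16:30–18:50.
Uma ∩ Diego: 09:00–09:40, 12:40–13:00, 16:50–18:50.
Uma ∩ Diego ∩ Jun: 09:10–09:40, 16:50–18:50.
Total common minutes: 30 + 120 = 150.

150 minutes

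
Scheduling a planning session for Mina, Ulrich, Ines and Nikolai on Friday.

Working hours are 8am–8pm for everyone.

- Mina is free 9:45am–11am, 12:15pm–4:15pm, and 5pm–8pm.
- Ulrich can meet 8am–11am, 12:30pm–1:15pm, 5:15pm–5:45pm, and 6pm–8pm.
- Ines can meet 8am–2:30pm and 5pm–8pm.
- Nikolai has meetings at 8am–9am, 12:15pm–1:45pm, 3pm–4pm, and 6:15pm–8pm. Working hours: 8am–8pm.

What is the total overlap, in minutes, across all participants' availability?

Nikolai free within 08:00–20:00: 09:00–12:15, 13:45–15:00, 16:00–18:15.
Mina ∩ Ulrich: 09:45–11:00, 12:30–13:15, 17:15–17:45, 18:00–20:00.
Mina ∩ Ulrich ∩ Ines: 09:45–11:00, 12:30–13:15, 17:15–17:45, 18:00–20:00.
Mina ∩ Ulrich ∩ Ines ∩ Nikolai: 09:45–11:00, 17:15–17:45, 18:00–18:15.
Total common minutes: 75 + 30 + 15 = 120.

120 minutes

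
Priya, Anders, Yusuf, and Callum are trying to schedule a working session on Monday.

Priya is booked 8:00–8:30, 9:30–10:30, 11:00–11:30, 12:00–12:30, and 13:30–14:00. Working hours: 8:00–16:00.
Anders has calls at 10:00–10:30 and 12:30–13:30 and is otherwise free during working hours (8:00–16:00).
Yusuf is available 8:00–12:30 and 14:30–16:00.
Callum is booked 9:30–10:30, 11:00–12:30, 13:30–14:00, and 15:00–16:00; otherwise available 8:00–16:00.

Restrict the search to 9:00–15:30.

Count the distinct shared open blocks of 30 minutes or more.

3

Priya free within 08:00–16:00: 08:30–09:30, 10:30–11:00, 11:30–12:00, 12:30–13:30, 14:00–16:00.
Anders free within 08:00–16:00: 08:00–10:00, 10:30–12:30, 13:30–16:00.
Callum free within 08:00–16:00: 08:00–09:30, 10:30–11:00, 12:30–13:30, 14:00–15:00.
Priya ∩ Anders: 08:30–09:30, 10:30–11:00, 11:30–12:00, 14:00–16:00.
Priya ∩ Anders ∩ Yusuf: 08:30–09:30, 10:30–11:00, 11:30–12:00, 14:30–16:00.
Priya ∩ Anders ∩ Yusuf ∩ Callum: 08:30–09:30, 10:30–11:00, 14:30–15:00.
Restricted to 09:00–15:30: 09:00–09:30, 10:30–11:00, 14:30–15:00.
Windows ≥ 30 min: 09:00–09:30, 10:30–11:00, 14:30–15:00.
That's 3 windows.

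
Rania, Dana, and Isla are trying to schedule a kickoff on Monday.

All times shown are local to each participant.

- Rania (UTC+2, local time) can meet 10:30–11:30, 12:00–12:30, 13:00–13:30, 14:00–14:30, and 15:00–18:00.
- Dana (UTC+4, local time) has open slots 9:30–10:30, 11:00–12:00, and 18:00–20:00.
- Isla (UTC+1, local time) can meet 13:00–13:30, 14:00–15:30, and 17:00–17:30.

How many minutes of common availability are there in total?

30 minutes

Rania → UTC: 08:30–09:30, 10:00–10:30, 11:00–11:30, 12:00–12:30, 13:00–16:00.
Dana → UTC: 05:30–06:30, 07:00–08:00, 14:00–16:00.
Isla → UTC: 12:00–12:30, 13:00–14:30, 16:00–16:30.
Rania ∩ Dana: 14:00–16:00.
Rania ∩ Dana ∩ Isla: 14:00–14:30.
Total common minutes: 30.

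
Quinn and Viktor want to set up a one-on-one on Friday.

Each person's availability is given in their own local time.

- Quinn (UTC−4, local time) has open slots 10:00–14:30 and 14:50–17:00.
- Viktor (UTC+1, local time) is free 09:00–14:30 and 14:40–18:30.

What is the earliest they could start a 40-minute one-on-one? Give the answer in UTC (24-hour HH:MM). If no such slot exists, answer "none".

Quinn → UTC: 14:00–18:30, 18:50–21:00.
Viktor → UTC: 08:00–13:30, 13:40–17:30.
Quinn ∩ Viktor: 14:00–17:30.
Windows ≥ 40 min: 14:00–17:30.
Earliest such window starts at 14:00.

14:00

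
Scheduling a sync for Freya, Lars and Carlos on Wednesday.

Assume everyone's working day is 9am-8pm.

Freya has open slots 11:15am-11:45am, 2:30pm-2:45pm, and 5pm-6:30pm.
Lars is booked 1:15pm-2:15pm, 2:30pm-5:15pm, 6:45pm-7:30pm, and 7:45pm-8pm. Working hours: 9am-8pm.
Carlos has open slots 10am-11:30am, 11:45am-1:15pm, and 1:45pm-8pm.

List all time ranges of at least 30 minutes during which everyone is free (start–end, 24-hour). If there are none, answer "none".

Lars free within 09:00–20:00: 09:00–13:15, 14:15–14:30, 17:15–18:45, 19:30–19:45.
Freya ∩ Lars: 11:15–11:45, 17:15–18:30.
Freya ∩ Lars ∩ Carlos: 11:15–11:30, 17:15–18:30.
Windows ≥ 30 min: 17:15–18:30.

17:15–18:30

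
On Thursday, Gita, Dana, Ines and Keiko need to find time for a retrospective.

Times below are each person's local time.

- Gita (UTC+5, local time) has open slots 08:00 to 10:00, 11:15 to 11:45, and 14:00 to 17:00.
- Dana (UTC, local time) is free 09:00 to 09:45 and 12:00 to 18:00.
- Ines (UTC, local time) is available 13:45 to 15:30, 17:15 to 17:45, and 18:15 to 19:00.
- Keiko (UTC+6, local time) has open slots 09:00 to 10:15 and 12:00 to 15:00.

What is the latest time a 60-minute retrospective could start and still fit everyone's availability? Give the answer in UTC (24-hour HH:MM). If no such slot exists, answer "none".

Gita → UTC: 03:00–05:00, 06:15–06:45, 09:00–12:00.
Dana → UTC: 09:00–09:45, 12:00–18:00.
Ines → UTC: 13:45–15:30, 17:15–17:45, 18:15–19:00.
Keiko → UTC: 03:00–04:15, 06:00–09:00.
Gita ∩ Dana: 09:00–09:45.
Gita ∩ Dana ∩ Ines: (none).
Gita ∩ Dana ∩ Ines ∩ Keiko: (none).
Windows ≥ 60 min: (none).

none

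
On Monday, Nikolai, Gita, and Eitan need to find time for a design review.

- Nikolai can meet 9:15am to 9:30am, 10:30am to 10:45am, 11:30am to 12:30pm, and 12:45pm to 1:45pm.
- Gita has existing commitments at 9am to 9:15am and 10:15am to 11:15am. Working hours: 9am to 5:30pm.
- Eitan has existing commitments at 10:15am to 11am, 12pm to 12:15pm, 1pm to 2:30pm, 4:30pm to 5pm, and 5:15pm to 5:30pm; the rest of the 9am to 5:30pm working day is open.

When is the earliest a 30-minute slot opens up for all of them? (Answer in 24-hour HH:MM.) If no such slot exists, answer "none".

11:30

Gita free within 09:00–17:30: 09:15–10:15, 11:15–17:30.
Eitan free within 09:00–17:30: 09:00–10:15, 11:00–12:00, 12:15–13:00, 14:30–16:30, 17:00–17:15.
Nikolai ∩ Gita: 09:15–09:30, 11:30–12:30, 12:45–13:45.
Nikolai ∩ Gita ∩ Eitan: 09:15–09:30, 11:30–12:00, 12:15–12:30, 12:45–13:00.
Windows ≥ 30 min: 11:30–12:00.
Earliest such window starts at 11:30.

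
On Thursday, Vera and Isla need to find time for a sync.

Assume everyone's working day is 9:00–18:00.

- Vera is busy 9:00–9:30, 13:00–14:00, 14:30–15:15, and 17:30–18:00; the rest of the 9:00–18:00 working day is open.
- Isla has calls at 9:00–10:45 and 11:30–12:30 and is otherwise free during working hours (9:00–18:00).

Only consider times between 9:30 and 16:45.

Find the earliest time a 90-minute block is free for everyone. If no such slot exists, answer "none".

Vera free within 09:00–18:00: 09:30–13:00, 14:00–14:30, 15:15–17:30.
Isla free within 09:00–18:00: 10:45–11:30, 12:30–18:00.
Vera ∩ Isla: 10:45–11:30, 12:30–13:00, 14:00–14:30, 15:15–17:30.
Restricted to 09:30–16:45: 10:45–11:30, 12:30–13:00, 14:00–14:30, 15:15–16:45.
Windows ≥ 90 min: 15:15–16:45.
Earliest such window starts at 15:15.

15:15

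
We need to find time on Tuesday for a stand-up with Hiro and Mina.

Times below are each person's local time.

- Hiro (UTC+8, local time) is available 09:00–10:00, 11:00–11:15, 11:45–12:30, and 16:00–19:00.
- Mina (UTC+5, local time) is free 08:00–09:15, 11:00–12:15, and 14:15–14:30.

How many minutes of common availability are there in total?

60 minutes

Hiro → UTC: 01:00–02:00, 03:00–03:15, 03:45–04:30, 08:00–11:00.
Mina → UTC: 03:00–04:15, 06:00–07:15, 09:15–09:30.
Hiro ∩ Mina: 03:00–03:15, 03:45–04:15, 09:15–09:30.
Total common minutes: 15 + 30 + 15 = 60.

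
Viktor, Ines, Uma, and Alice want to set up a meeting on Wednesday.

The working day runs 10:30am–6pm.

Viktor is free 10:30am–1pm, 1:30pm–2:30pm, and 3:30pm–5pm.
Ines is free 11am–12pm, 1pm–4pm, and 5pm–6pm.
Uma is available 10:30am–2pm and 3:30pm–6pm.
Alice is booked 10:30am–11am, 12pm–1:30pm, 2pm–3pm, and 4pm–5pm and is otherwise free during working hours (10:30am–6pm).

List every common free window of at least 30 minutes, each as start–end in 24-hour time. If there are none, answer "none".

Alice free within 10:30–18:00: 11:00–12:00, 13:30–14:00, 15:00–16:00, 17:00–18:00.
Viktor ∩ Ines: 11:00–12:00, 13:30–14:30, 15:30–16:00.
Viktor ∩ Ines ∩ Uma: 11:00–12:00, 13:30–14:00, 15:30–16:00.
Viktor ∩ Ines ∩ Uma ∩ Alice: 11:00–12:00, 13:30–14:00, 15:30–16:00.
Windows ≥ 30 min: 11:00–12:00, 13:30–14:00, 15:30–16:00.

11:00–12:00, 13:30–14:00, 15:30–16:00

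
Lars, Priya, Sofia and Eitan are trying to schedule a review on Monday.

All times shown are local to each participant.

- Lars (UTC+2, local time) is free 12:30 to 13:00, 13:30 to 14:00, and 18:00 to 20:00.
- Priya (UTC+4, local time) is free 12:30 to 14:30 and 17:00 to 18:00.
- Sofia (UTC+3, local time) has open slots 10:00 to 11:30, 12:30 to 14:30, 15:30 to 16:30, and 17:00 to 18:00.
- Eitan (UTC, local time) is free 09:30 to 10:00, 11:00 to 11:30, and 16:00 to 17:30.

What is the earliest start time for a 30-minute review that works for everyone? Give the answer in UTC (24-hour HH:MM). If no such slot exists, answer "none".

Lars → UTC: 10:30–11:00, 11:30–12:00, 16:00–18:00.
Priya → UTC: 08:30–10:30, 13:00–14:00.
Sofia → UTC: 07:00–08:30, 09:30–11:30, 12:30–13:30, 14:00–15:00.
Eitan → UTC: 09:30–10:00, 11:00–11:30, 16:00–17:30.
Lars ∩ Priya: (none).
Lars ∩ Priya ∩ Sofia: (none).
Lars ∩ Priya ∩ Sofia ∩ Eitan: (none).
Windows ≥ 30 min: (none).

none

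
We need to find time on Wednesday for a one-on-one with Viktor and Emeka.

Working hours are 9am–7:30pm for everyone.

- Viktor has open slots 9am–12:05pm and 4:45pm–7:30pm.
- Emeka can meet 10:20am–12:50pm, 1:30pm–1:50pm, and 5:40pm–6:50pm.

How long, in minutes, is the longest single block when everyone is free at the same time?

105 minutes

Viktor ∩ Emeka: 10:20–12:05, 17:40–18:50.
Common window lengths: 105, 70 min; longest is 105.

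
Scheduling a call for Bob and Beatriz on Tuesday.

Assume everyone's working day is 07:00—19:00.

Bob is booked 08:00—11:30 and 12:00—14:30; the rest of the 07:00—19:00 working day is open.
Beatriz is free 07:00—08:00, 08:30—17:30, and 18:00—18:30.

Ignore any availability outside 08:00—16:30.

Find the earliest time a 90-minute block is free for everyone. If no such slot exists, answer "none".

Bob free within 07:00–19:00: 07:00–08:00, 11:30–12:00, 14:30–19:00.
Bob ∩ Beatriz: 07:00–08:00, 11:30–12:00, 14:30–17:30, 18:00–18:30.
Restricted to 08:00–16:30: 11:30–12:00, 14:30–16:30.
Windows ≥ 90 min: 14:30–16:30.
Earliest such window starts at 14:30.

14:30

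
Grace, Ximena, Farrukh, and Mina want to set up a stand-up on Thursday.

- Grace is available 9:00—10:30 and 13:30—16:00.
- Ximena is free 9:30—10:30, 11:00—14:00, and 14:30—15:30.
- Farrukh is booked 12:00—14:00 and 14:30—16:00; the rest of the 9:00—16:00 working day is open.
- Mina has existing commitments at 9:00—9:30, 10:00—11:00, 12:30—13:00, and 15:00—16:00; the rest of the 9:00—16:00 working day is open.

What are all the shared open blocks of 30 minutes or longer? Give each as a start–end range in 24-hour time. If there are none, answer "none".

Farrukh free within 09:00–16:00: 09:00–12:00, 14:00–14:30.
Mina free within 09:00–16:00: 09:30–10:00, 11:00–12:30, 13:00–15:00.
Grace ∩ Ximena: 09:30–10:30, 13:30–14:00, 14:30–15:30.
Grace ∩ Ximena ∩ Farrukh: 09:30–10:30.
Grace ∩ Ximena ∩ Farrukh ∩ Mina: 09:30–10:00.
Windows ≥ 30 min: 09:30–10:00.

09:30–10:00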